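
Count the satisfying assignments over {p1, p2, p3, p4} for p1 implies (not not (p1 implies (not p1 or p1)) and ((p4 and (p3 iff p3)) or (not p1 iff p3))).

Initial set: {(p1 implies (not not (p1 implies (not p1 or p1)) and ((p4 and (p3 iff p3)) or (not p1 iff p3))))}.
(p1 implies (not not (p1 implies (not p1 or p1)) and ((p4 and (p3 iff p3)) or (not p1 iff p3)))): β-rule — branch into not p1  //  (not not (p1 implies (not p1 or p1)) and ((p4 and (p3 iff p3)) or (not p1 iff p3))).
  branch 1 (add not p1):
    ○ open, literals {p1=0}.
  branch 2 (add (not not (p1 implies (not p1 or p1)) and ((p4 and (p3 iff p3)) or (not p1 iff p3)))):
    (not not (p1 implies (not p1 or p1)) and ((p4 and (p3 iff p3)) or (not p1 iff p3))): α-rule — add not not (p1 implies (not p1 or p1)), ((p4 and (p3 iff p3)) or (not p1 iff p3)).
    not not (p1 implies (not p1 or p1)): drop double negation, giving (p1 implies (not p1 or p1)).
    ((p4 and (p3 iff p3)) or (not p1 iff p3)): β-rule — branch into (p4 and (p3 iff p3))  //  (not p1 iff p3).
      branch 2.1 (add (p4 and (p3 iff p3))):
        (p4 and (p3 iff p3)): α-rule — add p4, (p3 iff p3).
        (p1 implies (not p1 or p1)): β-rule — branch into not p1  //  (not p1 or p1).
          branch 2.1.1 (add not p1):
            (p3 iff p3): β-rule — branch into p3, p3  //  not p3, not p3.
              branch 2.1.1.1 (add p3, p3):
                ○ open, literals {p1=0, p3=1, p4=1}.
              branch 2.1.1.2 (add not p3, not p3):
                ○ open, literals {p1=0, p3=0, p4=1}.
          branch 2.1.2 (add (not p1 or p1)):
            (p3 iff p3): β-rule — branch into p3, p3  //  not p3, not p3.
              branch 2.1.2.1 (add p3, p3):
                (not p1 or p1): β-rule — branch into not p1  //  p1.
                  branch 2.1.2.1.1 (add not p1):
                    ○ open, literals {p1=0, p3=1, p4=1}.
                  branch 2.1.2.1.2 (add p1):
                    ○ open, literals {p1=1, p3=1, p4=1}.
              branch 2.1.2.2 (add not p3, not p3):
                (not p1 or p1): β-rule — branch into not p1  //  p1.
                  branch 2.1.2.2.1 (add not p1):
                    ○ open, literals {p1=0, p3=0, p4=1}.
                  branch 2.1.2.2.2 (add p1):
                    ○ open, literals {p1=1, p3=0, p4=1}.
      branch 2.2 (add (not p1 iff p3)):
        (p1 implies (not p1 or p1)): β-rule — branch into not p1  //  (not p1 or p1).
          branch 2.2.1 (add not p1):
            (not p1 iff p3): β-rule — branch into not p1, p3  //  not not p1, not p3.
              branch 2.2.1.1 (add not p1, p3):
                ○ open, literals {p1=0, p3=1}.
              branch 2.2.1.2 (add not not p1, not p3):
                × closes — contains both p1 and not p1.
          branch 2.2.2 (add (not p1 or p1)):
            (not p1 iff p3): β-rule — branch into not p1, p3  //  not not p1, not p3.
              branch 2.2.2.1 (add not p1, p3):
                (not p1 or p1): β-rule — branch into not p1  //  p1.
                  branch 2.2.2.1.1 (add not p1):
                    ○ open, literals {p1=0, p3=1}.
                  branch 2.2.2.1.2 (add p1):
                    × closes — contains both p1 and not p1.
              branch 2.2.2.2 (add not not p1, not p3):
                (not p1 or p1): β-rule — branch into not p1  //  p1.
                  branch 2.2.2.2.1 (add not p1):
                    × closes — contains both p1 and not p1.
                  branch 2.2.2.2.2 (add p1):
                    ○ open, literals {p1=1, p3=0}.
3 branches closed, 10 open.
Each open branch fixes some atoms; the unmentioned ones are free. Counting distinct full assignments: branch {p1=0} (p2, p3, p4) contributes 8 new; branch {p1=0, p3=1, p4=1} (p2) contributes 0 new; branch {p1=0, p3=0, p4=1} (p2) contributes 0 new; branch {p1=0, p3=1, p4=1} (p2) contributes 0 new; branch {p1=1, p3=1, p4=1} (p2) contributes 2 new; branch {p1=0, p3=0, p4=1} (p2) contributes 0 new; branch {p1=1, p3=0, p4=1} (p2) contributes 2 new; branch {p1=0, p3=1} (p2, p4) contributes 0 new; branch {p1=0, p3=1} (p2, p4) contributes 0 new; branch {p1=1, p3=0} (p2, p4) contributes 2 new. Total: 14.

14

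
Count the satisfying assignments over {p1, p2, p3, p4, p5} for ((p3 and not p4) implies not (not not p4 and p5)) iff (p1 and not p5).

Initial set: {T (((p3 and not p4) implies not (not not p4 and p5)) iff (p1 and not p5))}.
T (((p3 and not p4) implies not (not not p4 and p5)) iff (p1 and not p5)): β-rule — branch into T ((p3 and not p4) implies not (not not p4 and p5)), T (p1 and not p5)  //  F ((p3 and not p4) implies not (not not p4 and p5)), F (p1 and not p5).
  branch 1 (add T ((p3 and not p4) implies not (not not p4 and p5)), T (p1 and not p5)):
    T (p1 and not p5): α-rule — add T p1, T not p5.
    T ((p3 and not p4) implies not (not not p4 and p5)): β-rule — branch into F (p3 and not p4)  //  T not (not not p4 and p5).
      branch 1.1 (add F (p3 and not p4)):
        F (p3 and not p4): β-rule — branch into F p3  //  F not p4.
          branch 1.1.1 (add F p3):
            ○ open, literals {p1=T, p3=F, p5=F}.
          branch 1.1.2 (add F not p4):
            ○ open, literals {p1=T, p4=T, p5=F}.
      branch 1.2 (add T not (not not p4 and p5)):
        T not (not not p4 and p5): β-rule — branch into F not not p4  //  F p5.
          branch 1.2.1 (add F not not p4):
            F not not p4: drop double negation, giving F p4.
            ○ open, literals {p1=T, p4=F, p5=F}.
          branch 1.2.2 (add F p5):
            ○ open, literals {p1=T, p5=F}.
  branch 2 (add F ((p3 and not p4) implies not (not not p4 and p5)), F (p1 and not p5)):
    F ((p3 and not p4) implies not (not not p4 and p5)): α-rule — add T (p3 and not p4), F not (not not p4 and p5).
    T (p3 and not p4): α-rule — add T p3, T not p4.
    F not (not not p4 and p5): α-rule — add T not not p4, T p5.
    T not not p4: drop double negation, giving T p4.
    × closes — contains both p4 and not p4.
1 branch closed, 4 open.
Each open branch fixes some atoms; the unmentioned ones are free. Counting distinct full assignments: branch {p1=T, p3=F, p5=F} (p2, p4) contributes 4 new; branch {p1=T, p4=T, p5=F} (p2, p3) contributes 2 new; branch {p1=T, p4=F, p5=F} (p2, p3) contributes 2 new; branch {p1=T, p5=F} (p2, p3, p4) contributes 0 new. Total: 8.

8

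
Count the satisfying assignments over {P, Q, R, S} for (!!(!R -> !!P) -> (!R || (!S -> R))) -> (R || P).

12

Initial set: {T ((!!(!R -> !!P) -> (!R || (!S -> R))) -> (R || P))}.
T ((!!(!R -> !!P) -> (!R || (!S -> R))) -> (R || P)): β-rule — branch into F (!!(!R -> !!P) -> (!R || (!S -> R)))  //  T (R || P).
  branch 1 (add F (!!(!R -> !!P) -> (!R || (!S -> R)))):
    F (!!(!R -> !!P) -> (!R || (!S -> R))): α-rule — add T !!(!R -> !!P), F (!R || (!S -> R)).
    T !!(!R -> !!P): drop double negation, giving T (!R -> !!P).
    F (!R || (!S -> R)): α-rule — add F !R, F (!S -> R).
    F (!S -> R): α-rule — add T !S, F R.
    × closes — contains both R and !R.
  branch 2 (add T (R || P)):
    T (R || P): β-rule — branch into T R  //  T P.
      branch 2.1 (add T R):
        ○ open, literals {R=true}.
      branch 2.2 (add T P):
        ○ open, literals {P=true}.
1 branch closed, 2 open.
Each open branch fixes some atoms; the unmentioned ones are free. Counting distinct full assignments: branch {R=true} (P, Q, S) contributes 8 new; branch {P=true} (Q, R, S) contributes 4 new. Total: 12.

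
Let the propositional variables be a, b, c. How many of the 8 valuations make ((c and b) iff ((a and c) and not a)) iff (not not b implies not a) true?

Initial set: {T (((c and b) iff ((a and c) and not a)) iff (not not b implies not a))}.
T (((c and b) iff ((a and c) and not a)) iff (not not b implies not a)): β-rule — branch into T ((c and b) iff ((a and c) and not a)), T (not not b implies not a)  //  F ((c and b) iff ((a and c) and not a)), F (not not b implies not a).
  branch 1 (add T ((c and b) iff ((a and c) and not a)), T (not not b implies not a)):
    T ((c and b) iff ((a and c) and not a)): β-rule — branch into T (c and b), T ((a and c) and not a)  //  F (c and b), F ((a and c) and not a).
      branch 1.1 (add T (c and b), T ((a and c) and not a)):
        T (c and b): α-rule — add T c, T b.
        T ((a and c) and not a): α-rule — add T (a and c), T not a.
        T (a and c): α-rule — add T a, T c.
        × closes — contains both a and not a.
      branch 1.2 (add F (c and b), F ((a and c) and not a)):
        T (not not b implies not a): β-rule — branch into F not not b  //  T not a.
          branch 1.2.1 (add F not not b):
            F not not b: drop double negation, giving F b.
            F (c and b): β-rule — branch into F c  //  F b.
              branch 1.2.1.1 (add F c):
                F ((a and c) and not a): β-rule — branch into F (a and c)  //  F not a.
                  branch 1.2.1.1.1 (add F (a and c)):
                    F (a and c): β-rule — branch into F a  //  F c.
                      branch 1.2.1.1.1.1 (add F a):
                        ○ open, literals {a=false, b=false, c=false}.
                      branch 1.2.1.1.1.2 (add F c):
                        ○ open, literals {b=false, c=false}.
                  branch 1.2.1.1.2 (add F not a):
                    ○ open, literals {a=true, b=false, c=false}.
              branch 1.2.1.2 (add F b):
                F ((a and c) and not a): β-rule — branch into F (a and c)  //  F not a.
                  branch 1.2.1.2.1 (add F (a and c)):
                    F (a and c): β-rule — branch into F a  //  F c.
                      branch 1.2.1.2.1.1 (add F a):
                        ○ open, literals {a=false, b=false}.
                      branch 1.2.1.2.1.2 (add F c):
                        ○ open, literals {b=false, c=false}.
                  branch 1.2.1.2.2 (add F not a):
                    ○ open, literals {a=true, b=false}.
          branch 1.2.2 (add T not a):
            F (c and b): β-rule — branch into F c  //  F b.
              branch 1.2.2.1 (add F c):
                F ((a and c) and not a): β-rule — branch into F (a and c)  //  F not a.
                  branch 1.2.2.1.1 (add F (a and c)):
                    F (a and c): β-rule — branch into F a  //  F c.
                      branch 1.2.2.1.1.1 (add F a):
                        ○ open, literals {a=false, c=false}.
                      branch 1.2.2.1.1.2 (add F c):
                        ○ open, literals {a=false, c=false}.
                  branch 1.2.2.1.2 (add F not a):
                    × closes — contains both a and not a.
              branch 1.2.2.2 (add F b):
                F ((a and c) and not a): β-rule — branch into F (a and c)  //  F not a.
                  branch 1.2.2.2.1 (add F (a and c)):
                    F (a and c): β-rule — branch into F a  //  F c.
                      branch 1.2.2.2.1.1 (add F a):
                        ○ open, literals {a=false, b=false}.
                      branch 1.2.2.2.1.2 (add F c):
                        ○ open, literals {a=false, b=false, c=false}.
                  branch 1.2.2.2.2 (add F not a):
                    × closes — contains both a and not a.
  branch 2 (add F ((c and b) iff ((a and c) and not a)), F (not not b implies not a)):
    F (not not b implies not a): α-rule — add T not not b, F not a.
    T not not b: drop double negation, giving T b.
    F ((c and b) iff ((a and c) and not a)): β-rule — branch into T (c and b), F ((a and c) and not a)  //  F (c and b), T ((a and c) and not a).
      branch 2.1 (add T (c and b), F ((a and c) and not a)):
        T (c and b): α-rule — add T c, T b.
        F ((a and c) and not a): β-rule — branch into F (a and c)  //  F not a.
          branch 2.1.1 (add F (a and c)):
            F (a and c): β-rule — branch into F a  //  F c.
              branch 2.1.1.1 (add F a):
                × closes — contains both a and not a.
              branch 2.1.1.2 (add F c):
                × closes — contains both c and not c.
          branch 2.1.2 (add F not a):
            ○ open, literals {a=true, b=true, c=true}.
      branch 2.2 (add F (c and b), T ((a and c) and not a)):
        T ((a and c) and not a): α-rule — add T (a and c), T not a.
        × closes — contains both a and not a.
6 branches closed, 11 open.
Each open branch fixes some atoms; the unmentioned ones are free. Counting distinct full assignments: branch {a=false, b=false, c=false} (none free) contributes 1 new; branch {b=false, c=false} (a) contributes 1 new; branch {a=true, b=false, c=false} (none free) contributes 0 new; branch {a=false, b=false} (c) contributes 1 new; branch {b=false, c=false} (a) contributes 0 new; branch {a=true, b=false} (c) contributes 1 new; branch {a=false, c=false} (b) contributes 1 new; branch {a=false, c=false} (b) contributes 0 new; branch {a=false, b=false} (c) contributes 0 new; branch {a=false, b=false, c=false} (none free) contributes 0 new; branch {a=true, b=true, c=true} (none free) contributes 1 new. Total: 6.

6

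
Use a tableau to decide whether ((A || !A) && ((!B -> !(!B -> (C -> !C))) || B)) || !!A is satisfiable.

Satisfiable

Initial set: {T (((A || !A) && ((!B -> !(!B -> (C -> !C))) || B)) || !!A)}.
T (((A || !A) && ((!B -> !(!B -> (C -> !C))) || B)) || !!A): β-rule — branch into T ((A || !A) && ((!B -> !(!B -> (C -> !C))) || B))  //  T !!A.
  branch 1 (add T ((A || !A) && ((!B -> !(!B -> (C -> !C))) || B))):
    T ((A || !A) && ((!B -> !(!B -> (C -> !C))) || B)): α-rule — add T (A || !A), T ((!B -> !(!B -> (C -> !C))) || B).
    T (A || !A): β-rule — branch into T A  //  T !A.
      branch 1.1 (add T A):
        T ((!B -> !(!B -> (C -> !C))) || B): β-rule — branch into T (!B -> !(!B -> (C -> !C)))  //  T B.
          branch 1.1.1 (add T (!B -> !(!B -> (C -> !C)))):
            T (!B -> !(!B -> (C -> !C))): β-rule — branch into F !B  //  T !(!B -> (C -> !C)).
              branch 1.1.1.1 (add F !B):
                ○ open, literals {A=1, B=1}.
              branch 1.1.1.2 (add T !(!B -> (C -> !C))):
                T !(!B -> (C -> !C)): α-rule — add T !B, F (C -> !C).
                F (C -> !C): α-rule — add T C, F !C.
                ○ open, literals {A=1, B=0, C=1}.
          branch 1.1.2 (add T B):
            ○ open, literals {A=1, B=1}.
      branch 1.2 (add T !A):
        T ((!B -> !(!B -> (C -> !C))) || B): β-rule — branch into T (!B -> !(!B -> (C -> !C)))  //  T B.
          branch 1.2.1 (add T (!B -> !(!B -> (C -> !C)))):
            T (!B -> !(!B -> (C -> !C))): β-rule — branch into F !B  //  T !(!B -> (C -> !C)).
              branch 1.2.1.1 (add F !B):
                ○ open, literals {A=0, B=1}.
              branch 1.2.1.2 (add T !(!B -> (C -> !C))):
                T !(!B -> (C -> !C)): α-rule — add T !B, F (C -> !C).
                F (C -> !C): α-rule — add T C, F !C.
                ○ open, literals {A=0, B=0, C=1}.
          branch 1.2.2 (add T B):
            ○ open, literals {A=0, B=1}.
  branch 2 (add T !!A):
    T !!A: drop double negation, giving T A.
    ○ open, literals {A=1}.
0 branches closed, 7 open.
An open branch gives a satisfying assignment: A=1, B=1.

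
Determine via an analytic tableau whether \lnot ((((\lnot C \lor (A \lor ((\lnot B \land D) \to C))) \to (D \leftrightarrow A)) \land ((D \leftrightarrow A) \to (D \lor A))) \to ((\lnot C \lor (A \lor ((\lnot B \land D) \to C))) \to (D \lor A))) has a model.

Initial set: {\lnot ((((\lnot C \lor (A \lor ((\lnot B \land D) \to C))) \to (D \leftrightarrow A)) \land ((D \leftrightarrow A) \to (D \lor A))) \to ((\lnot C \lor (A \lor ((\lnot B \land D) \to C))) \to (D \lor A)))}.
\lnot ((((\lnot C \lor (A \lor ((\lnot B \land D) \to C))) \to (D \leftrightarrow A)) \land ((D \leftrightarrow A) \to (D \lor A))) \to ((\lnot C \lor (A \lor ((\lnot B \land D) \to C))) \to (D \lor A))): α-rule — add (((\lnot C \lor (A \lor ((\lnot B \land D) \to C))) \to (D \leftrightarrow A)) \land ((D \leftrightarrow A) \to (D \lor A))), \lnot ((\lnot C \lor (A \lor ((\lnot B \land D) \to C))) \to (D \lor A)).
(((\lnot C \lor (A \lor ((\lnot B \land D) \to C))) \to (D \leftrightarrow A)) \land ((D \leftrightarrow A) \to (D \lor A))): α-rule — add ((\lnot C \lor (A \lor ((\lnot B \land D) \to C))) \to (D \leftrightarrow A)), ((D \leftrightarrow A) \to (D \lor A)).
\lnot ((\lnot C \lor (A \lor ((\lnot B \land D) \to C))) \to (D \lor A)): α-rule — add (\lnot C \lor (A \lor ((\lnot B \land D) \to C))), \lnot (D \lor A).
\lnot (D \lor A): α-rule — add \lnot D, \lnot A.
((\lnot C \lor (A \lor ((\lnot B \land D) \to C))) \to (D \leftrightarrow A)): β-rule — branch into \lnot (\lnot C \lor (A \lor ((\lnot B \land D) \to C)))  //  (D \leftrightarrow A).
  branch 1 (add \lnot (\lnot C \lor (A \lor ((\lnot B \land D) \to C)))):
    \lnot (\lnot C \lor (A \lor ((\lnot B \land D) \to C))): α-rule — add \lnot \lnot C, \lnot (A \lor ((\lnot B \land D) \to C)).
    \lnot (A \lor ((\lnot B \land D) \to C)): α-rule — add \lnot A, \lnot ((\lnot B \land D) \to C).
    \lnot ((\lnot B \land D) \to C): α-rule — add (\lnot B \land D), \lnot C.
    × closes — contains both C and \lnot C.
  branch 2 (add (D \leftrightarrow A)):
    ((D \leftrightarrow A) \to (D \lor A)): β-rule — branch into \lnot (D \leftrightarrow A)  //  (D \lor A).
      branch 2.1 (add \lnot (D \leftrightarrow A)):
        (\lnot C \lor (A \lor ((\lnot B \land D) \to C))): β-rule — branch into \lnot C  //  (A \lor ((\lnot B \land D) \to C)).
          branch 2.1.1 (add \lnot C):
            (D \leftrightarrow A): β-rule — branch into D, A  //  \lnot D, \lnot A.
              branch 2.1.1.1 (add D, A):
                × closes — contains both D and \lnot D.
              branch 2.1.1.2 (add \lnot D, \lnot A):
                \lnot (D \leftrightarrow A): β-rule — branch into D, \lnot A  //  \lnot D, A.
                  branch 2.1.1.2.1 (add D, \lnot A):
                    × closes — contains both D and \lnot D.
                  branch 2.1.1.2.2 (add \lnot D, A):
                    × closes — contains both A and \lnot A.
          branch 2.1.2 (add (A \lor ((\lnot B \land D) \to C))):
            (D \leftrightarrow A): β-rule — branch into D, A  //  \lnot D, \lnot A.
              branch 2.1.2.1 (add D, A):
                × closes — contains both D and \lnot D.
              branch 2.1.2.2 (add \lnot D, \lnot A):
                \lnot (D \leftrightarrow A): β-rule — branch into D, \lnot A  //  \lnot D, A.
                  branch 2.1.2.2.1 (add D, \lnot A):
                    × closes — contains both D and \lnot D.
                  branch 2.1.2.2.2 (add \lnot D, A):
                    × closes — contains both A and \lnot A.
      branch 2.2 (add (D \lor A)):
        (\lnot C \lor (A \lor ((\lnot B \land D) \to C))): β-rule — branch into \lnot C  //  (A \lor ((\lnot B \land D) \to C)).
          branch 2.2.1 (add \lnot C):
            (D \leftrightarrow A): β-rule — branch into D, A  //  \lnot D, \lnot A.
              branch 2.2.1.1 (add D, A):
                × closes — contains both D and \lnot D.
              branch 2.2.1.2 (add \lnot D, \lnot A):
                (D \lor A): β-rule — branch into D  //  A.
                  branch 2.2.1.2.1 (add D):
                    × closes — contains both D and \lnot D.
                  branch 2.2.1.2.2 (add A):
                    × closes — contains both A and \lnot A.
          branch 2.2.2 (add (A \lor ((\lnot B \land D) \to C))):
            (D \leftrightarrow A): β-rule — branch into D, A  //  \lnot D, \lnot A.
              branch 2.2.2.1 (add D, A):
                × closes — contains both D and \lnot D.
              branch 2.2.2.2 (add \lnot D, \lnot A):
                (D \lor A): β-rule — branch into D  //  A.
                  branch 2.2.2.2.1 (add D):
                    × closes — contains both D and \lnot D.
                  branch 2.2.2.2.2 (add A):
                    × closes — contains both A and \lnot A.
All 13 branches close.
Every branch closed; the formula is unsatisfiable.

Unsatisfiable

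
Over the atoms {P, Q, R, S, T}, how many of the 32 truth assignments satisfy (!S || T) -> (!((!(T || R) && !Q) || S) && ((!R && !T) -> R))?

Initial set: {((!S || T) -> (!((!(T || R) && !Q) || S) && ((!R && !T) -> R)))}.
((!S || T) -> (!((!(T || R) && !Q) || S) && ((!R && !T) -> R))): β-rule — branch into !(!S || T)  //  (!((!(T || R) && !Q) || S) && ((!R && !T) -> R)).
  branch 1 (add !(!S || T)):
    !(!S || T): α-rule — add !!S, !T.
    ○ open, literals {S=1, T=0}.
  branch 2 (add (!((!(T || R) && !Q) || S) && ((!R && !T) -> R))):
    (!((!(T || R) && !Q) || S) && ((!R && !T) -> R)): α-rule — add !((!(T || R) && !Q) || S), ((!R && !T) -> R).
    !((!(T || R) && !Q) || S): α-rule — add !(!(T || R) && !Q), !S.
    ((!R && !T) -> R): β-rule — branch into !(!R && !T)  //  R.
      branch 2.1 (add !(!R && !T)):
        !(!(T || R) && !Q): β-rule — branch into !!(T || R)  //  !!Q.
          branch 2.1.1 (add !!(T || R)):
            !(!R && !T): β-rule — branch into !!R  //  !!T.
              branch 2.1.1.1 (add !!R):
                !!(T || R): β-rule — branch into T  //  R.
                  branch 2.1.1.1.1 (add T):
                    ○ open, literals {R=1, S=0, T=1}.
                  branch 2.1.1.1.2 (add R):
                    ○ open, literals {R=1, S=0}.
              branch 2.1.1.2 (add !!T):
                !!(T || R): β-rule — branch into T  //  R.
                  branch 2.1.1.2.1 (add T):
                    ○ open, literals {S=0, T=1}.
                  branch 2.1.1.2.2 (add R):
                    ○ open, literals {R=1, S=0, T=1}.
          branch 2.1.2 (add !!Q):
            !(!R && !T): β-rule — branch into !!R  //  !!T.
              branch 2.1.2.1 (add !!R):
                ○ open, literals {Q=1, R=1, S=0}.
              branch 2.1.2.2 (add !!T):
                ○ open, literals {Q=1, S=0, T=1}.
      branch 2.2 (add R):
        !(!(T || R) && !Q): β-rule — branch into !!(T || R)  //  !!Q.
          branch 2.2.1 (add !!(T || R)):
            !!(T || R): β-rule — branch into T  //  R.
              branch 2.2.1.1 (add T):
                ○ open, literals {R=1, S=0, T=1}.
              branch 2.2.1.2 (add R):
                ○ open, literals {R=1, S=0}.
          branch 2.2.2 (add !!Q):
            ○ open, literals {Q=1, R=1, S=0}.
0 branches closed, 10 open.
Each open branch fixes some atoms; the unmentioned ones are free. Counting distinct full assignments: branch {S=1, T=0} (P, Q, R) contributes 8 new; branch {R=1, S=0, T=1} (P, Q) contributes 4 new; branch {R=1, S=0} (P, Q, T) contributes 4 new; branch {S=0, T=1} (P, Q, R) contributes 4 new; branch {R=1, S=0, T=1} (P, Q) contributes 0 new; branch {Q=1, R=1, S=0} (P, T) contributes 0 new; branch {Q=1, S=0, T=1} (P, R) contributes 0 new; branch {R=1, S=0, T=1} (P, Q) contributes 0 new; branch {R=1, S=0} (P, Q, T) contributes 0 new; branch {Q=1, R=1, S=0} (P, T) contributes 0 new. Total: 20.

20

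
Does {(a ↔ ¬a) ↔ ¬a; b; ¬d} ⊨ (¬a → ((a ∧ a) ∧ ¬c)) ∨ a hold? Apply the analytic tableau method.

Initial set: {((a ↔ ¬a) ↔ ¬a); b; ¬d; ¬((¬a → ((a ∧ a) ∧ ¬c)) ∨ a)}.
¬((¬a → ((a ∧ a) ∧ ¬c)) ∨ a): α-rule — add ¬(¬a → ((a ∧ a) ∧ ¬c)), ¬a.
¬(¬a → ((a ∧ a) ∧ ¬c)): α-rule — add ¬a, ¬((a ∧ a) ∧ ¬c).
((a ↔ ¬a) ↔ ¬a): β-rule — branch into (a ↔ ¬a), ¬a  //  ¬(a ↔ ¬a), ¬¬a.
  branch 1 (add (a ↔ ¬a), ¬a):
    ¬((a ∧ a) ∧ ¬c): β-rule — branch into ¬(a ∧ a)  //  ¬¬c.
      branch 1.1 (add ¬(a ∧ a)):
        (a ↔ ¬a): β-rule — branch into a, ¬a  //  ¬a, ¬¬a.
          branch 1.1.1 (add a, ¬a):
            × closes — contains both a and ¬a.
          branch 1.1.2 (add ¬a, ¬¬a):
            × closes — contains both a and ¬a.
      branch 1.2 (add ¬¬c):
        (a ↔ ¬a): β-rule — branch into a, ¬a  //  ¬a, ¬¬a.
          branch 1.2.1 (add a, ¬a):
            × closes — contains both a and ¬a.
          branch 1.2.2 (add ¬a, ¬¬a):
            × closes — contains both a and ¬a.
  branch 2 (add ¬(a ↔ ¬a), ¬¬a):
    × closes — contains both a and ¬a.
All 5 branches close.
Every branch closed, so the premises entail the conclusion.

Yes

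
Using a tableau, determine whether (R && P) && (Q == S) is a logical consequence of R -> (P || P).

No

Initial set: {T (R -> (P || P)); F ((R && P) && (Q == S))}.
T (R -> (P || P)): β-rule — branch into F R  //  T (P || P).
  branch 1 (add F R):
    F ((R && P) && (Q == S)): β-rule — branch into F (R && P)  //  F (Q == S).
      branch 1.1 (add F (R && P)):
        F (R && P): β-rule — branch into F R  //  F P.
          branch 1.1.1 (add F R):
            ○ open, literals {R=false}.
          branch 1.1.2 (add F P):
            ○ open, literals {P=false, R=false}.
      branch 1.2 (add F (Q == S)):
        F (Q == S): β-rule — branch into T Q, F S  //  F Q, T S.
          branch 1.2.1 (add T Q, F S):
            ○ open, literals {Q=true, R=false, S=false}.
          branch 1.2.2 (add F Q, T S):
            ○ open, literals {Q=false, R=false, S=true}.
  branch 2 (add T (P || P)):
    F ((R && P) && (Q == S)): β-rule — branch into F (R && P)  //  F (Q == S).
      branch 2.1 (add F (R && P)):
        T (P || P): β-rule — branch into T P  //  T P.
          branch 2.1.1 (add T P):
            F (R && P): β-rule — branch into F R  //  F P.
              branch 2.1.1.1 (add F R):
                ○ open, literals {P=true, R=false}.
              branch 2.1.1.2 (add F P):
                × closes — contains both P and !P.
          branch 2.1.2 (add T P):
            F (R && P): β-rule — branch into F R  //  F P.
              branch 2.1.2.1 (add F R):
                ○ open, literals {P=true, R=false}.
              branch 2.1.2.2 (add F P):
                × closes — contains both P and !P.
      branch 2.2 (add F (Q == S)):
        T (P || P): β-rule — branch into T P  //  T P.
          branch 2.2.1 (add T P):
            F (Q == S): β-rule — branch into T Q, F S  //  F Q, T S.
              branch 2.2.1.1 (add T Q, F S):
                ○ open, literals {P=true, Q=true, S=false}.
              branch 2.2.1.2 (add F Q, T S):
                ○ open, literals {P=true, Q=false, S=true}.
          branch 2.2.2 (add T P):
            F (Q == S): β-rule — branch into T Q, F S  //  F Q, T S.
              branch 2.2.2.1 (add T Q, F S):
                ○ open, literals {P=true, Q=true, S=false}.
              branch 2.2.2.2 (add F Q, T S):
                ○ open, literals {P=true, Q=false, S=true}.
2 branches closed, 10 open.
An open branch gives a countermodel: R=false (unmentioned atoms arbitrary); the premises hold there but the conclusion fails.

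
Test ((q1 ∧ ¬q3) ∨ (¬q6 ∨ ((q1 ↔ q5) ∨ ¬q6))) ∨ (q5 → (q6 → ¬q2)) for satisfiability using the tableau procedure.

Satisfiable

Initial set: {(((q1 ∧ ¬q3) ∨ (¬q6 ∨ ((q1 ↔ q5) ∨ ¬q6))) ∨ (q5 → (q6 → ¬q2)))}.
(((q1 ∧ ¬q3) ∨ (¬q6 ∨ ((q1 ↔ q5) ∨ ¬q6))) ∨ (q5 → (q6 → ¬q2))): β-rule — branch into ((q1 ∧ ¬q3) ∨ (¬q6 ∨ ((q1 ↔ q5) ∨ ¬q6)))  //  (q5 → (q6 → ¬q2)).
  branch 1 (add ((q1 ∧ ¬q3) ∨ (¬q6 ∨ ((q1 ↔ q5) ∨ ¬q6)))):
    ((q1 ∧ ¬q3) ∨ (¬q6 ∨ ((q1 ↔ q5) ∨ ¬q6))): β-rule — branch into (q1 ∧ ¬q3)  //  (¬q6 ∨ ((q1 ↔ q5) ∨ ¬q6)).
      branch 1.1 (add (q1 ∧ ¬q3)):
        (q1 ∧ ¬q3): α-rule — add q1, ¬q3.
        ○ open, literals {q1=T, q3=F}.
      branch 1.2 (add (¬q6 ∨ ((q1 ↔ q5) ∨ ¬q6))):
        (¬q6 ∨ ((q1 ↔ q5) ∨ ¬q6)): β-rule — branch into ¬q6  //  ((q1 ↔ q5) ∨ ¬q6).
          branch 1.2.1 (add ¬q6):
            ○ open, literals {q6=F}.
          branch 1.2.2 (add ((q1 ↔ q5) ∨ ¬q6)):
            ((q1 ↔ q5) ∨ ¬q6): β-rule — branch into (q1 ↔ q5)  //  ¬q6.
              branch 1.2.2.1 (add (q1 ↔ q5)):
                (q1 ↔ q5): β-rule — branch into q1, q5  //  ¬q1, ¬q5.
                  branch 1.2.2.1.1 (add q1, q5):
                    ○ open, literals {q1=T, q5=T}.
                  branch 1.2.2.1.2 (add ¬q1, ¬q5):
                    ○ open, literals {q1=F, q5=F}.
              branch 1.2.2.2 (add ¬q6):
                ○ open, literals {q6=F}.
  branch 2 (add (q5 → (q6 → ¬q2))):
    (q5 → (q6 → ¬q2)): β-rule — branch into ¬q5  //  (q6 → ¬q2).
      branch 2.1 (add ¬q5):
        ○ open, literals {q5=F}.
      branch 2.2 (add (q6 → ¬q2)):
        (q6 → ¬q2): β-rule — branch into ¬q6  //  ¬q2.
          branch 2.2.1 (add ¬q6):
            ○ open, literals {q6=F}.
          branch 2.2.2 (add ¬q2):
            ○ open, literals {q2=F}.
0 branches closed, 8 open.
An open branch gives a satisfying assignment: q1=T, q3=F.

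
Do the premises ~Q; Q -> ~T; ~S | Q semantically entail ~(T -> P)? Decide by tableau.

Initial set: {~Q; (Q -> ~T); (~S | Q); ~~(T -> P)}.
(Q -> ~T): β-rule — branch into ~Q  //  ~T.
  branch 1 (add ~Q):
    (~S | Q): β-rule — branch into ~S  //  Q.
      branch 1.1 (add ~S):
        ~~(T -> P): β-rule — branch into ~T  //  P.
          branch 1.1.1 (add ~T):
            ○ open, literals {Q=F, S=F, T=F}.
          branch 1.1.2 (add P):
            ○ open, literals {P=T, Q=F, S=F}.
      branch 1.2 (add Q):
        × closes — contains both Q and ~Q.
  branch 2 (add ~T):
    (~S | Q): β-rule — branch into ~S  //  Q.
      branch 2.1 (add ~S):
        ~~(T -> P): β-rule — branch into ~T  //  P.
          branch 2.1.1 (add ~T):
            ○ open, literals {Q=F, S=F, T=F}.
          branch 2.1.2 (add P):
            ○ open, literals {P=T, Q=F, S=F, T=F}.
      branch 2.2 (add Q):
        × closes — contains both Q and ~Q.
2 branches closed, 4 open.
An open branch gives a countermodel: Q=F, S=F, T=F (unmentioned atoms arbitrary); the premises hold there but the conclusion fails.

No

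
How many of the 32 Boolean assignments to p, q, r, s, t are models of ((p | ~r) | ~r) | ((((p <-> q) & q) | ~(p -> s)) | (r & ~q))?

28

Initial set: {T (((p | ~r) | ~r) | ((((p <-> q) & q) | ~(p -> s)) | (r & ~q)))}.
T (((p | ~r) | ~r) | ((((p <-> q) & q) | ~(p -> s)) | (r & ~q))): β-rule — branch into T ((p | ~r) | ~r)  //  T ((((p <-> q) & q) | ~(p -> s)) | (r & ~q)).
  branch 1 (add T ((p | ~r) | ~r)):
    T ((p | ~r) | ~r): β-rule — branch into T (p | ~r)  //  T ~r.
      branch 1.1 (add T (p | ~r)):
        T (p | ~r): β-rule — branch into T p  //  T ~r.
          branch 1.1.1 (add T p):
            ○ open, literals {p=true}.
          branch 1.1.2 (add T ~r):
            ○ open, literals {r=false}.
      branch 1.2 (add T ~r):
        ○ open, literals {r=false}.
  branch 2 (add T ((((p <-> q) & q) | ~(p -> s)) | (r & ~q))):
    T ((((p <-> q) & q) | ~(p -> s)) | (r & ~q)): β-rule — branch into T (((p <-> q) & q) | ~(p -> s))  //  T (r & ~q).
      branch 2.1 (add T (((p <-> q) & q) | ~(p -> s))):
        T (((p <-> q) & q) | ~(p -> s)): β-rule — branch into T ((p <-> q) & q)  //  T ~(p -> s).
          branch 2.1.1 (add T ((p <-> q) & q)):
            T ((p <-> q) & q): α-rule — add T (p <-> q), T q.
            T (p <-> q): β-rule — branch into T p, T q  //  F p, F q.
              branch 2.1.1.1 (add T p, T q):
                ○ open, literals {p=true, q=true}.
              branch 2.1.1.2 (add F p, F q):
                × closes — contains both q and ~q.
          branch 2.1.2 (add T ~(p -> s)):
            T ~(p -> s): α-rule — add T p, F s.
            ○ open, literals {p=true, s=false}.
      branch 2.2 (add T (r & ~q)):
        T (r & ~q): α-rule — add T r, T ~q.
        ○ open, literals {q=false, r=true}.
1 branch closed, 6 open.
Each open branch fixes some atoms; the unmentioned ones are free. Counting distinct full assignments: branch {p=true} (q, r, s, t) contributes 16 new; branch {r=false} (p, q, s, t) contributes 8 new; branch {r=false} (p, q, s, t) contributes 0 new; branch {p=true, q=true} (r, s, t) contributes 0 new; branch {p=true, s=false} (q, r, t) contributes 0 new; branch {q=false, r=true} (p, s, t) contributes 4 new. Total: 28.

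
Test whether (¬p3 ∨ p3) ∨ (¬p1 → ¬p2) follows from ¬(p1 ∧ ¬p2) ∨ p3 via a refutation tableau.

Initial set: {(¬(p1 ∧ ¬p2) ∨ p3); ¬((¬p3 ∨ p3) ∨ (¬p1 → ¬p2))}.
¬((¬p3 ∨ p3) ∨ (¬p1 → ¬p2)): α-rule — add ¬(¬p3 ∨ p3), ¬(¬p1 → ¬p2).
¬(¬p3 ∨ p3): α-rule — add ¬¬p3, ¬p3.
× closes — contains both p3 and ¬p3.
All 1 branch closes.
Every branch closed, so the premises entail the conclusion.

Yes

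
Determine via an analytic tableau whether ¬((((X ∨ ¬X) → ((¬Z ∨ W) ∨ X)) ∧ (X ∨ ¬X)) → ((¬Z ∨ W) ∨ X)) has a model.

Initial set: {¬((((X ∨ ¬X) → ((¬Z ∨ W) ∨ X)) ∧ (X ∨ ¬X)) → ((¬Z ∨ W) ∨ X))}.
¬((((X ∨ ¬X) → ((¬Z ∨ W) ∨ X)) ∧ (X ∨ ¬X)) → ((¬Z ∨ W) ∨ X)): α-rule — add (((X ∨ ¬X) → ((¬Z ∨ W) ∨ X)) ∧ (X ∨ ¬X)), ¬((¬Z ∨ W) ∨ X).
(((X ∨ ¬X) → ((¬Z ∨ W) ∨ X)) ∧ (X ∨ ¬X)): α-rule — add ((X ∨ ¬X) → ((¬Z ∨ W) ∨ X)), (X ∨ ¬X).
¬((¬Z ∨ W) ∨ X): α-rule — add ¬(¬Z ∨ W), ¬X.
¬(¬Z ∨ W): α-rule — add ¬¬Z, ¬W.
((X ∨ ¬X) → ((¬Z ∨ W) ∨ X)): β-rule — branch into ¬(X ∨ ¬X)  //  ((¬Z ∨ W) ∨ X).
  branch 1 (add ¬(X ∨ ¬X)):
    ¬(X ∨ ¬X): α-rule — add ¬X, ¬¬X.
    × closes — contains both X and ¬X.
  branch 2 (add ((¬Z ∨ W) ∨ X)):
    (X ∨ ¬X): β-rule — branch into X  //  ¬X.
      branch 2.1 (add X):
        × closes — contains both X and ¬X.
      branch 2.2 (add ¬X):
        ((¬Z ∨ W) ∨ X): β-rule — branch into (¬Z ∨ W)  //  X.
          branch 2.2.1 (add (¬Z ∨ W)):
            (¬Z ∨ W): β-rule — branch into ¬Z  //  W.
              branch 2.2.1.1 (add ¬Z):
                × closes — contains both Z and ¬Z.
              branch 2.2.1.2 (add W):
                × closes — contains both W and ¬W.
          branch 2.2.2 (add X):
            × closes — contains both X and ¬X.
All 5 branches close.
Every branch closed; the formula is unsatisfiable.

Unsatisfiable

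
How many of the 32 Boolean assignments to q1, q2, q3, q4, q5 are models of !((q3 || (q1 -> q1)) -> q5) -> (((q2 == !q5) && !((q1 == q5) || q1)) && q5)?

16

Initial set: {(!((q3 || (q1 -> q1)) -> q5) -> (((q2 == !q5) && !((q1 == q5) || q1)) && q5))}.
(!((q3 || (q1 -> q1)) -> q5) -> (((q2 == !q5) && !((q1 == q5) || q1)) && q5)): β-rule — branch into !!((q3 || (q1 -> q1)) -> q5)  //  (((q2 == !q5) && !((q1 == q5) || q1)) && q5).
  branch 1 (add !!((q3 || (q1 -> q1)) -> q5)):
    !!((q3 || (q1 -> q1)) -> q5): β-rule — branch into !(q3 || (q1 -> q1))  //  q5.
      branch 1.1 (add !(q3 || (q1 -> q1))):
        !(q3 || (q1 -> q1)): α-rule — add !q3, !(q1 -> q1).
        !(q1 -> q1): α-rule — add q1, !q1.
        × closes — contains both q1 and !q1.
      branch 1.2 (add q5):
        ○ open, literals {q5=true}.
  branch 2 (add (((q2 == !q5) && !((q1 == q5) || q1)) && q5)):
    (((q2 == !q5) && !((q1 == q5) || q1)) && q5): α-rule — add ((q2 == !q5) && !((q1 == q5) || q1)), q5.
    ((q2 == !q5) && !((q1 == q5) || q1)): α-rule — add (q2 == !q5), !((q1 == q5) || q1).
    !((q1 == q5) || q1): α-rule — add !(q1 == q5), !q1.
    (q2 == !q5): β-rule — branch into q2, !q5  //  !q2, !!q5.
      branch 2.1 (add q2, !q5):
        × closes — contains both q5 and !q5.
      branch 2.2 (add !q2, !!q5):
        !(q1 == q5): β-rule — branch into q1, !q5  //  !q1, q5.
          branch 2.2.1 (add q1, !q5):
            × closes — contains both q1 and !q1.
          branch 2.2.2 (add !q1, q5):
            ○ open, literals {q1=false, q2=false, q5=true}.
3 branches closed, 2 open.
Each open branch fixes some atoms; the unmentioned ones are free. Counting distinct full assignments: branch {q5=true} (q1, q2, q3, q4) contributes 16 new; branch {q1=false, q2=false, q5=true} (q3, q4) contributes 0 new. Total: 16.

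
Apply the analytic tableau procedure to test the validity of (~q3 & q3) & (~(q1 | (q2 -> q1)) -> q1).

Not valid

Assume the negation and expand:
Initial set: {F ((~q3 & q3) & (~(q1 | (q2 -> q1)) -> q1))}.
F ((~q3 & q3) & (~(q1 | (q2 -> q1)) -> q1)): β-rule — branch into F (~q3 & q3)  //  F (~(q1 | (q2 -> q1)) -> q1).
  branch 1 (add F (~q3 & q3)):
    F (~q3 & q3): β-rule — branch into F ~q3  //  F q3.
      branch 1.1 (add F ~q3):
        ○ open, literals {q3=1}.
      branch 1.2 (add F q3):
        ○ open, literals {q3=0}.
  branch 2 (add F (~(q1 | (q2 -> q1)) -> q1)):
    F (~(q1 | (q2 -> q1)) -> q1): α-rule — add T ~(q1 | (q2 -> q1)), F q1.
    T ~(q1 | (q2 -> q1)): α-rule — add F q1, F (q2 -> q1).
    F (q2 -> q1): α-rule — add T q2, F q1.
    ○ open, literals {q1=0, q2=1}.
0 branches closed, 3 open.
An open branch gives a countermodel: q3=1 (unmentioned atoms arbitrary); under it the original formula is false.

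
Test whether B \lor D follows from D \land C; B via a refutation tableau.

Initial set: {(D \land C); B; \lnot (B \lor D)}.
(D \land C): α-rule — add D, C.
\lnot (B \lor D): α-rule — add \lnot B, \lnot D.
× closes — contains both B and \lnot B.
All 1 branch closes.
Every branch closed, so the premises entail the conclusion.

Yes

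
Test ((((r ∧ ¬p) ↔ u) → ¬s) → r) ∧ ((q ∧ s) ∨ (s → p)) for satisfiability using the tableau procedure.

Initial set: {(((((r ∧ ¬p) ↔ u) → ¬s) → r) ∧ ((q ∧ s) ∨ (s → p)))}.
(((((r ∧ ¬p) ↔ u) → ¬s) → r) ∧ ((q ∧ s) ∨ (s → p))): α-rule — add ((((r ∧ ¬p) ↔ u) → ¬s) → r), ((q ∧ s) ∨ (s → p)).
((((r ∧ ¬p) ↔ u) → ¬s) → r): β-rule — branch into ¬(((r ∧ ¬p) ↔ u) → ¬s)  //  r.
  branch 1 (add ¬(((r ∧ ¬p) ↔ u) → ¬s)):
    ¬(((r ∧ ¬p) ↔ u) → ¬s): α-rule — add ((r ∧ ¬p) ↔ u), ¬¬s.
    ((q ∧ s) ∨ (s → p)): β-rule — branch into (q ∧ s)  //  (s → p).
      branch 1.1 (add (q ∧ s)):
        (q ∧ s): α-rule — add q, s.
        ((r ∧ ¬p) ↔ u): β-rule — branch into (r ∧ ¬p), u  //  ¬(r ∧ ¬p), ¬u.
          branch 1.1.1 (add (r ∧ ¬p), u):
            (r ∧ ¬p): α-rule — add r, ¬p.
            ○ open, literals {p=0, q=1, r=1, s=1, u=1}.
          branch 1.1.2 (add ¬(r ∧ ¬p), ¬u):
            ¬(r ∧ ¬p): β-rule — branch into ¬r  //  ¬¬p.
              branch 1.1.2.1 (add ¬r):
                ○ open, literals {q=1, r=0, s=1, u=0}.
              branch 1.1.2.2 (add ¬¬p):
                ○ open, literals {p=1, q=1, s=1, u=0}.
      branch 1.2 (add (s → p)):
        ((r ∧ ¬p) ↔ u): β-rule — branch into (r ∧ ¬p), u  //  ¬(r ∧ ¬p), ¬u.
          branch 1.2.1 (add (r ∧ ¬p), u):
            (r ∧ ¬p): α-rule — add r, ¬p.
            (s → p): β-rule — branch into ¬s  //  p.
              branch 1.2.1.1 (add ¬s):
                × closes — contains both s and ¬s.
              branch 1.2.1.2 (add p):
                × closes — contains both p and ¬p.
          branch 1.2.2 (add ¬(r ∧ ¬p), ¬u):
            (s → p): β-rule — branch into ¬s  //  p.
              branch 1.2.2.1 (add ¬s):
                × closes — contains both s and ¬s.
              branch 1.2.2.2 (add p):
                ¬(r ∧ ¬p): β-rule — branch into ¬r  //  ¬¬p.
                  branch 1.2.2.2.1 (add ¬r):
                    ○ open, literals {p=1, r=0, s=1, u=0}.
                  branch 1.2.2.2.2 (add ¬¬p):
                    ○ open, literals {p=1, s=1, u=0}.
  branch 2 (add r):
    ((q ∧ s) ∨ (s → p)): β-rule — branch into (q ∧ s)  //  (s → p).
      branch 2.1 (add (q ∧ s)):
        (q ∧ s): α-rule — add q, s.
        ○ open, literals {q=1, r=1, s=1}.
      branch 2.2 (add (s → p)):
        (s → p): β-rule — branch into ¬s  //  p.
          branch 2.2.1 (add ¬s):
            ○ open, literals {r=1, s=0}.
          branch 2.2.2 (add p):
            ○ open, literals {p=1, r=1}.
3 branches closed, 8 open.
An open branch gives a satisfying assignment: p=0, q=1, r=1, s=1, u=1.

Satisfiable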